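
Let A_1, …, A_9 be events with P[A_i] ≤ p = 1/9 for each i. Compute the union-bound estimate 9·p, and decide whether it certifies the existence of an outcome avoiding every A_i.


Union bound: P[∪_{i=1}^{9} A_i] ≤ Σ_i P[A_i] ≤ 9·p = 9·(1/9) = 1.
Numerically: 1 ≈ 1.000.
Is 1 < 1? NO.
Since the bound 1 is ≥ 1, the union bound is uninformative here; it does NOT by itself certify existence.

9·p = 1 ≈ 1.000; existence NOT certified by the union bound.


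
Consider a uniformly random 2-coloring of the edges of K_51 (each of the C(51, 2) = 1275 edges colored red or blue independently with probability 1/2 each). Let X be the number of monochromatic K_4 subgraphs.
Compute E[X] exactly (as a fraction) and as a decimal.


Let X = Σ_S X_S over the C(51, 4) = 249900 subsets S of size 4, where X_S = 1 if the K_4 on S is monochromatic.
For a fixed S, the K_4 on S has C(4, 2) = 6 edges. P[all 6 edges red] = (1/2)^6, and likewise for blue, so P[monochromatic] = 2·(1/2)^6 = 2^{1 − 6} = 1/32.
Summing: E[X] = C(51, 4) · 2^{1 − 6} = 249900 · 1/32 = 62475/8.
Numerically: E[X] ≈ 7809.375.

E[X] = C(51,4)·2^(1−C(4,2)) = 62475/8 ≈ 7809.375.


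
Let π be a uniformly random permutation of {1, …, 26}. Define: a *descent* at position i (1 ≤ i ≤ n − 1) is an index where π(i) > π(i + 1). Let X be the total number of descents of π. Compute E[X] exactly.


Write X = Σ X_I over i = 1, …, 25, with X_I the indicator of one descent.
There are 25 indicators.
For each fixed i, the pair (π(i), π(i+1)) is a uniformly random ordered pair of distinct values from {1, …, 26}; by symmetry P[π(i) > π(i+1)] = 1/2.
By linearity: E[X] = 25 · (1/2) = (26 − 1) · (1/2) = 25/2 ≈ 12.500000.

E[X] = 25/2 = 12.500000.


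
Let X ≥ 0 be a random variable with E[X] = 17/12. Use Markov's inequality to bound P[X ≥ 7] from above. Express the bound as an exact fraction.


μ = E[X] = 17/12, a = 7.
Markov: P[X ≥ 7] ≤ μ/a = (17/12)/7 = 17/84.
Numerically: ≈ 0.2024.
(Since a = 7 > μ = 1.4167, the bound 17/84 is < 1 and informative.)

P[X ≥ 7] ≤ 17/84 ≈ 0.2024.


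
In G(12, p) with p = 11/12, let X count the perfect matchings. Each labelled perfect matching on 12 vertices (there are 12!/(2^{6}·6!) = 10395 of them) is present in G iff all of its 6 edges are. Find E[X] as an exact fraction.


K_12 has 12!/(2^{6}·6!) = 10395 labelled perfect matchings.
For each such perfect matching H, let X_H = 1 if all 6 edges of H are present in G. Then P[X_H = 1] = p^{6} = (11/12)^{6} = 1771561/2985984.
By linearity of expectation: E[X] = Σ_H E[X_H] = 10395 · p^{6} = 10395 · 1771561/2985984 = 682050985/110592.
Numerically: E[X] ≈ 6167.3.

E[X] = 10395 · (11/12)^{6} = 682050985/110592 ≈ 6167.3.


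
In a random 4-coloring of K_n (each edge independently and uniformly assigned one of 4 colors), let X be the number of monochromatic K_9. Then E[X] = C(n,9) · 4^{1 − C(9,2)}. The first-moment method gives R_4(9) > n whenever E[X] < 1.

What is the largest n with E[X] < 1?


We need C(n, 9) · 4^{1 − 36} < 1, i.e. C(n, 9) < 4^{36 − 1} = 1180591620717411303424.
Check values of n near the boundary:
  n = 912: C(912, 9) = 1156095740032081475120; 1156095740032081475120 < 1180591620717411303424? YES
  n = 913: C(913, 9) = 1167605542753639808390; 1167605542753639808390 < 1180591620717411303424? YES
  n = 914: C(914, 9) = 1179217089587653905932; 1179217089587653905932 < 1180591620717411303424? YES
  n = 915: C(915, 9) = 1190931166636537885130; 1190931166636537885130 < 1180591620717411303424? NO
  n = 916: C(916, 9) = 1202748565202942340440; 1202748565202942340440 < 1180591620717411303424? NO
  n = 917: C(917, 9) = 1214670081818390006810; 1214670081818390006810 < 1180591620717411303424? NO
The largest n with C(n, 9) < 1180591620717411303424 is n = 914 (where E[X] = 294804272396913476483/295147905179352825856 ≈ 0.998836). Hence R_4(9) > 914, i.e. R_4(9) ≥ 915.

Largest n = 914; hence R_4(9) > 914.


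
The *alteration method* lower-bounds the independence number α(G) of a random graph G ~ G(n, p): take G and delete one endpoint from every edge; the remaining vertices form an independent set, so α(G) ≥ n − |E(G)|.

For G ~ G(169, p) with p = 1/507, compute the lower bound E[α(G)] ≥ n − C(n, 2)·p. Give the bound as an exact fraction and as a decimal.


E[|E(G)|] = C(169, 2)·p = 14196 · (1/507) = 28.
E[α(G)] ≥ n − E[|E(G)|] = 169 − 28 = 141.
Numerically: ≈ 141.0000.
(This is only a lower bound; the true E[α(G)] may be larger.)

E[α(G)] ≥ 141 ≈ 141.0000.


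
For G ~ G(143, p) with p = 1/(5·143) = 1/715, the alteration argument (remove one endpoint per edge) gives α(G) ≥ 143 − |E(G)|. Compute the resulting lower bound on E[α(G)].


E[|E(G)|] = C(143, 2)·p = 10153 · (1/715) = 71/5.
E[α(G)] ≥ n − E[|E(G)|] = 143 − 71/5 = 644/5.
Numerically: ≈ 128.80000.
(This is only a lower bound; the true E[α(G)] may be larger.)

E[α(G)] ≥ 644/5 ≈ 128.80000.


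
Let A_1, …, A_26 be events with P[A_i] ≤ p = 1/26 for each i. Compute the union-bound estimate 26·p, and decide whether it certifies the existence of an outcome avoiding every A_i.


Union bound: P[∪_{i=1}^{26} A_i] ≤ Σ_i P[A_i] ≤ 26·p = 26·(1/26) = 1.
Numerically: 1 ≈ 1.00000.
Is 1 < 1? NO.
Since the bound 1 is ≥ 1, the union bound is uninformative here; it does NOT by itself certify existence.

26·p = 1 ≈ 1.00000; existence NOT certified by the union bound.


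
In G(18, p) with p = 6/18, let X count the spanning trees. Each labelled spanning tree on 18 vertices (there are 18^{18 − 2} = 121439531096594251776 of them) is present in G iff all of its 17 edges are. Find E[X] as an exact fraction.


K_18 has 18^{18 − 2} = 121439531096594251776 labelled spanning trees.
For each such spanning tree H, let X_H = 1 if all 17 edges of H are present in G. Then P[X_H = 1] = p^{17} = (1/3)^{17} = 1/129140163.
By linearity: E[X] = Σ_H E[X_H] = 121439531096594251776 · p^{17} = 121439531096594251776 · 1/129140163 = 940369969152.
Numerically: E[X] ≈ 9.4e+11.

E[X] = 121439531096594251776 · (1/3)^{17} = 940369969152 ≈ 9.4e+11.


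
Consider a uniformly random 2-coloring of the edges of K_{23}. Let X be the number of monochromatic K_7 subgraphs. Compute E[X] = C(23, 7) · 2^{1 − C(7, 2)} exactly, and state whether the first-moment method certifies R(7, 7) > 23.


E[X] = C(23, 7) · 2^{1 − 21} = 245157 · 2^{−20} = 245157/1048576.
As a reduced fraction: E[X] = 245157/1048576 ≈ 0.23380.
Is E[X] < 1? YES.
Since E[X] < 1, there exists a 2-coloring of K_{23} with no monochromatic K_7; hence R(7, 7) > 23.

E[X] = 245157/1048576 ≈ 0.23380; E[X] < 1, so R(7, 7) > 23.


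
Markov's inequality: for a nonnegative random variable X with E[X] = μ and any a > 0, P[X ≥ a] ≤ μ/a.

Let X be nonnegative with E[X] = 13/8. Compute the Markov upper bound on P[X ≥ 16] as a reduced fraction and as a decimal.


μ = E[X] = 13/8, a = 16.
Markov: P[X ≥ 16] ≤ μ/a = (13/8)/16 = 13/128.
Numerically: ≈ 0.10156.
(Since a = 16 > μ = 1.62500, the bound 13/128 is < 1 and informative.)

P[X ≥ 16] ≤ 13/128 ≈ 0.10156.


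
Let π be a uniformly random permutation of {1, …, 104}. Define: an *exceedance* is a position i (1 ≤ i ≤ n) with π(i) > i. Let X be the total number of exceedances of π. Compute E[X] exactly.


Write X = Σ_{i=1}^{104} X_i, where X_i = 1_{π(i) > i}.
For each fixed i, π(i) is uniform over {1, …, 104} (marginal of a uniform permutation), so P[π(i) > i] = (n − i)/n. Summing: Σ_{i=1}^{104} (n − i)/n = (0 + 1 + … + 103)/104 = 104(104 − 1)/(2·104) = (104 − 1)/2.
Hence E[X] = Σ_{i=1}^{104} (104 − i)/104 = 103/2 ≈ 51.5000.

E[X] = 103/2 = 51.5000.


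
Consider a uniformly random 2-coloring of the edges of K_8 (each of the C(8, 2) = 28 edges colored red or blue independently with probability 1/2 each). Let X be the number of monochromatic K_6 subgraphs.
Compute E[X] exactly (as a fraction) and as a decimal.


Let X = Σ_S X_S over the C(8, 6) = 28 subsets S of size 6, where X_S = 1 if the K_6 on S is monochromatic.
For a fixed S, the K_6 on S has C(6, 2) = 15 edges. P[all 15 edges red] = (1/2)^15, and likewise for blue, so P[monochromatic] = 2·(1/2)^15 = 2^{1 − 15} = 1/16384.
Summing: E[X] = C(8, 6) · 2^{1 − 15} = 28 · 1/16384 = 7/4096.
Numerically: E[X] ≈ 0.001709.

E[X] = C(8,6)·2^(1−C(6,2)) = 7/4096 ≈ 0.001709.


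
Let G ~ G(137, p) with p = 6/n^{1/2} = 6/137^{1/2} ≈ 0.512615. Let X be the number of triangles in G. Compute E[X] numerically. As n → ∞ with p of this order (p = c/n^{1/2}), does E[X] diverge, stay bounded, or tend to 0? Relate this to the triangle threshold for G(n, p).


Number of potential triangles: C(137, 3) = 419220.
Each occurs with probability p³ ≈ (0.512615)³ ≈ 1.34701645e-01.
By linearity: E[X] = C(137, 3)·p³ ≈ 419220 · 1.34701645e-01 ≈ 56469.623744.
Since α = 1/2 < 1, p = c/n^{1/2} ≫ 1/n is above the triangle threshold p ~ 1/n. Asymptotically E[X] ~ (c³/6)·n^{3(1−α)} = (6³/6)·n^{1.5} → ∞; triangles are abundant w.h.p.

E[X] ≈ 56469.623744; in regime p = Θ(1/n^{1/2}) E[X] diverges (above the triangle threshold p ~ 1/n).


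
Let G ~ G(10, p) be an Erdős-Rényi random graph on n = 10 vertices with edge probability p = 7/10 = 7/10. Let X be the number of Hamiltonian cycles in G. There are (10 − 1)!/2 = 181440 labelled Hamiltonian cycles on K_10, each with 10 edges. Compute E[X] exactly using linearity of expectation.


K_10 has (10 − 1)!/2 = 181440 labelled Hamiltonian cycles.
For each such Hamiltonian cycle H, let X_H = 1 if all 10 edges of H are present in G. Then P[X_H = 1] = p^{10} = (7/10)^{10} = 282475249/10000000000.
By linearity of expectation: E[X] = Σ_H E[X_H] = 181440 · p^{10} = 181440 · 282475249/10000000000 = 160163466183/31250000.
Numerically: E[X] ≈ 5125.23.

E[X] = 181440 · (7/10)^{10} = 160163466183/31250000 ≈ 5125.23.


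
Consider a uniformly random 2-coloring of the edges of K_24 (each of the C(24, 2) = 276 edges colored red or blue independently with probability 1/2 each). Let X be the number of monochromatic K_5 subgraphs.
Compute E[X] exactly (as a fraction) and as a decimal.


Let X = Σ_S X_S over the C(24, 5) = 42504 subsets S of size 5, where X_S = 1 if the K_5 on S is monochromatic.
For a fixed S, the K_5 on S has C(5, 2) = 10 edges. P[all 10 edges red] = (1/2)^10, and likewise for blue, so P[monochromatic] = 2·(1/2)^10 = 2^{1 − 10} = 1/512.
By linearity of expectation: E[X] = C(24, 5) · 2^{1 − 10} = 42504 · 1/512 = 5313/64.
Numerically: E[X] ≈ 83.0156.

E[X] = C(24,5)·2^(1−C(5,2)) = 5313/64 ≈ 83.0156.


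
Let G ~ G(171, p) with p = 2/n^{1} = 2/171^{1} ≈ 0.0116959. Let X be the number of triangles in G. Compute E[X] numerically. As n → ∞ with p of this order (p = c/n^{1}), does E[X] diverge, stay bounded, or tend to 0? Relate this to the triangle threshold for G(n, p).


Number of potential triangles: C(171, 3) = 818805.
Each occurs with probability p³ ≈ (0.0116959)³ ≈ 1.59993248e-06.
By linearity: E[X] = C(171, 3)·p³ ≈ 818805 · 1.59993248e-06 ≈ 1.310033.
Here α = 1, so p = 2/n is exactly at the triangle threshold p ~ 1/n. Asymptotically E[X] → c³/6 = 2³/6 = 4/3 ≈ 1.333333, a bounded constant. In this regime the triangle count is asymptotically Poisson(c³/6).

E[X] ≈ 1.310033; in regime p = Θ(1/n^{1}) E[X] stays bounded (at the triangle threshold p ~ 1/n).


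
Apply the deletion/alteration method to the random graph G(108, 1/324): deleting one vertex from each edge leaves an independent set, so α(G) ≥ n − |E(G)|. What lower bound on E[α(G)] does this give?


E[|E(G)|] = C(108, 2)·p = 5778 · (1/324) = 107/6.
E[α(G)] ≥ n − E[|E(G)|] = 108 − 107/6 = 541/6.
Numerically: ≈ 90.166667.
(This is only a lower bound; the true E[α(G)] may be larger.)

E[α(G)] ≥ 541/6 ≈ 90.166667.


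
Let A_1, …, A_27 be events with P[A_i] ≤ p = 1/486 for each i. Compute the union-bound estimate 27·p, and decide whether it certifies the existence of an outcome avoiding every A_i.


Union bound: P[∪_{i=1}^{27} A_i] ≤ Σ_i P[A_i] ≤ 27·p = 27·(1/486) = 1/18.
Numerically: 1/18 ≈ 0.0556.
Is 1/18 < 1? YES.
Since P[∪ A_i] ≤ 1/18 < 1, the complement has P[∩ A_i^c] ≥ 1 − 1/18 = 17/18 > 0, so some outcome avoids every A_i.

27·p = 1/18 ≈ 0.0556; existence CERTIFIED by the union bound.


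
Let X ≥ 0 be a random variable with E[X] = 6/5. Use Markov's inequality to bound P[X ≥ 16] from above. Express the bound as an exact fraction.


μ = E[X] = 6/5, a = 16.
Markov: P[X ≥ 16] ≤ μ/a = (6/5)/16 = 3/40.
Numerically: ≈ 0.0750.
(Since a = 16 > μ = 1.2000, the bound 3/40 is < 1 and informative.)

P[X ≥ 16] ≤ 3/40 ≈ 0.0750.


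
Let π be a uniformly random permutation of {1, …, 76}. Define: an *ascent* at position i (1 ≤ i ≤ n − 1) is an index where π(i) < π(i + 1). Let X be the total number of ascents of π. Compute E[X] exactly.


Write X = Σ X_I over i = 1, …, 75, with X_I the indicator of one ascent.
There are 75 indicators.
For each fixed i, the pair (π(i), π(i+1)) is a uniformly random ordered pair of distinct values from {1, …, 76}; by symmetry P[π(i) < π(i+1)] = 1/2.
By linearity: E[X] = 75 · (1/2) = (76 − 1) · (1/2) = 75/2 ≈ 37.500.

E[X] = 75/2 = 37.500.


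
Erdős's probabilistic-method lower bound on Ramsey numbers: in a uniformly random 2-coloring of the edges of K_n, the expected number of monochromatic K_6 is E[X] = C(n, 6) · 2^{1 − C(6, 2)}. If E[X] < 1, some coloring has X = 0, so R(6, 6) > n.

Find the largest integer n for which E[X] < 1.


We need C(n, 6) · 2^{1 − 15} < 1, i.e. C(n, 6) < 2^{15 − 1} = 16384.
Check values of n near the boundary:
  n = 15: C(15, 6) = 5005; 5005 < 16384? YES
  n = 16: C(16, 6) = 8008; 8008 < 16384? YES
  n = 17: C(17, 6) = 12376; 12376 < 16384? YES
  n = 18: C(18, 6) = 18564; 18564 < 16384? NO
  n = 19: C(19, 6) = 27132; 27132 < 16384? NO
The largest n with C(n, 6) < 16384 is n = 17 (where E[X] = 1547/2048 ≈ 0.755). Hence R(6, 6) > 17, i.e. R(6, 6) ≥ 18.

Largest n = 17; hence R(6, 6) > 17.


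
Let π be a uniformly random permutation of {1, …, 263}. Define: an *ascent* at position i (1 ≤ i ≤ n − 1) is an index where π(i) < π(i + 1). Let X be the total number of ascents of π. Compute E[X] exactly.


Write X = Σ X_I over i = 1, …, 262, with X_I the indicator of one ascent.
There are 262 indicators.
For each fixed i, the pair (π(i), π(i+1)) is a uniformly random ordered pair of distinct values from {1, …, 263}; by symmetry P[π(i) < π(i+1)] = 1/2.
By linearity: E[X] = 262 · (1/2) = (263 − 1) · (1/2) = 131 ≈ 131.0000.

E[X] = 131 = 131.0000.


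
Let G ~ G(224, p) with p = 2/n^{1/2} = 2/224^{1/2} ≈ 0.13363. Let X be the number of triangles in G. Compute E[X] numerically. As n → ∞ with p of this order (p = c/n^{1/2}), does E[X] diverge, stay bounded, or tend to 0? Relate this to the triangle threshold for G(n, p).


Number of potential triangles: C(224, 3) = 1848224.
Each occurs with probability p³ ≈ (0.13363)³ ≈ 2.3862611e-03.
By linearity: E[X] = C(224, 3)·p³ ≈ 1848224 · 2.3862611e-03 ≈ 4410.34501.
Since α = 1/2 < 1, p = c/n^{1/2} ≫ 1/n is above the triangle threshold p ~ 1/n. Asymptotically E[X] ~ (c³/6)·n^{3(1−α)} = (2³/6)·n^{1.5} → ∞; triangles are abundant w.h.p.

E[X] ≈ 4410.34501; in regime p = Θ(1/n^{1/2}) E[X] diverges (above the triangle threshold p ~ 1/n).


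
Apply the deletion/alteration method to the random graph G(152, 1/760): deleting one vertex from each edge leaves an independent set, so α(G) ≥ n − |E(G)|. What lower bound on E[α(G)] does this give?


E[|E(G)|] = C(152, 2)·p = 11476 · (1/760) = 151/10.
E[α(G)] ≥ n − E[|E(G)|] = 152 − 151/10 = 1369/10.
Numerically: ≈ 136.900000.
(This is only a lower bound; the true E[α(G)] may be larger.)

E[α(G)] ≥ 1369/10 ≈ 136.900000.


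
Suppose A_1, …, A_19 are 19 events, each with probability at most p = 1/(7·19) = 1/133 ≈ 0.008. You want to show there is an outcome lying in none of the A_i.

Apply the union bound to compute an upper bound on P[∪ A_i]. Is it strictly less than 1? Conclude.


Union bound: P[∪_{i=1}^{19} A_i] ≤ Σ_i P[A_i] ≤ 19·p = 19·(1/133) = 1/7.
Numerically: 1/7 ≈ 0.143.
Is 1/7 < 1? YES.
Since P[∪ A_i] ≤ 1/7 < 1, the complement has P[∩ A_i^c] ≥ 1 − 1/7 = 6/7 > 0, so some outcome avoids every A_i.

19·p = 1/7 ≈ 0.143; existence CERTIFIED by the union bound.


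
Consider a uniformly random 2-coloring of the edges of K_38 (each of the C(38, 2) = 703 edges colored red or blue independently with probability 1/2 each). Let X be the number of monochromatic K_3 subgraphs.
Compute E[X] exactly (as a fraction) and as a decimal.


Let X = Σ_S X_S over the C(38, 3) = 8436 subsets S of size 3, where X_S = 1 if the K_3 on S is monochromatic.
For a fixed S, the K_3 on S has C(3, 2) = 3 edges. P[all 3 edges red] = (1/2)^3, and likewise for blue, so P[monochromatic] = 2·(1/2)^3 = 2^{1 − 3} = 1/4.
By linearity: E[X] = C(38, 3) · 2^{1 − 3} = 8436 · 1/4 = 2109.
Numerically: E[X] ≈ 2109.0000.

E[X] = C(38,3)·2^(1−C(3,2)) = 2109 ≈ 2109.0000.


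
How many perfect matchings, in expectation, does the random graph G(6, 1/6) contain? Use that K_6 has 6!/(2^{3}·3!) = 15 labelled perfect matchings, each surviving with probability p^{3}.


K_6 has 6!/(2^{3}·3!) = 15 labelled perfect matchings.
For each such perfect matching H, let X_H = 1 if all 3 edges of H are present in G. Then P[X_H = 1] = p^{3} = (1/6)^{3} = 1/216.
Summing the indicators: E[X] = Σ_H E[X_H] = 15 · p^{3} = 15 · 1/216 = 5/72.
Numerically: E[X] ≈ 0.0694.

E[X] = 15 · (1/6)^{3} = 5/72 ≈ 0.0694.


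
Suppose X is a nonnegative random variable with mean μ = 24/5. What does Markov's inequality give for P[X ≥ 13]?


μ = E[X] = 24/5, a = 13.
Markov: P[X ≥ 13] ≤ μ/a = (24/5)/13 = 24/65.
Numerically: ≈ 0.369.
(Since a = 13 > μ = 4.800, the bound 24/65 is < 1 and informative.)

P[X ≥ 13] ≤ 24/65 ≈ 0.369.


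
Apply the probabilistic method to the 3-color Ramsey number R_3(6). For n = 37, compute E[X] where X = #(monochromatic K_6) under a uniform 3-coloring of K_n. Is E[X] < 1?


E[X] = C(37, 6) · 3^{1 − 15} = 2324784 · 3^{−14} = 2324784/4782969.
As a reduced fraction: E[X] = 774928/1594323 ≈ 0.48605.
Is E[X] < 1? YES.
Since E[X] < 1, there exists a 3-coloring of K_{37} with no monochromatic K_6; hence R_3(6) > 37.

E[X] = 774928/1594323 ≈ 0.48605; E[X] < 1, so R_3(6) > 37.


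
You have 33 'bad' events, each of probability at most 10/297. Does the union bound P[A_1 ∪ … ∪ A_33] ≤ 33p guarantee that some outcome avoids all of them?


Union bound: P[∪_{i=1}^{33} A_i] ≤ Σ_i P[A_i] ≤ 33·p = 33·(10/297) = 10/9.
Numerically: 10/9 ≈ 1.11111.
Is 10/9 < 1? NO.
Since the bound 10/9 is ≥ 1, the union bound is uninformative here; it does NOT by itself certify existence.

33·p = 10/9 ≈ 1.11111; existence NOT certified by the union bound.


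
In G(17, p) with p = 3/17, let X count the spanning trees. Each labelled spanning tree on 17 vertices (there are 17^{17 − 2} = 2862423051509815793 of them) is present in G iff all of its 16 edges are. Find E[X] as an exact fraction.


K_17 has 17^{17 − 2} = 2862423051509815793 labelled spanning trees.
For each such spanning tree H, let X_H = 1 if all 16 edges of H are present in G. Then P[X_H = 1] = p^{16} = (3/17)^{16} = 43046721/48661191875666868481.
Summing the indicators: E[X] = Σ_H E[X_H] = 2862423051509815793 · p^{16} = 2862423051509815793 · 43046721/48661191875666868481 = 43046721/17.
Numerically: E[X] ≈ 2.53e+06.

E[X] = 2862423051509815793 · (3/17)^{16} = 43046721/17 ≈ 2.53e+06.


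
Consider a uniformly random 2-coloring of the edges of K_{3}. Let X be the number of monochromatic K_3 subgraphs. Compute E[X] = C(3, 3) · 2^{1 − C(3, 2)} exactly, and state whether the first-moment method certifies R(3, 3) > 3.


E[X] = C(3, 3) · 2^{1 − 3} = 1 · 2^{−2} = 1/4.
As a reduced fraction: E[X] = 1/4 ≈ 0.250.
Is E[X] < 1? YES.
Since E[X] < 1, there exists a 2-coloring of K_{3} with no monochromatic K_3; hence R(3, 3) > 3.

E[X] = 1/4 ≈ 0.250; E[X] < 1, so R(3, 3) > 3.


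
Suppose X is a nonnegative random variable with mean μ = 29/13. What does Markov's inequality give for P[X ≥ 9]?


μ = E[X] = 29/13, a = 9.
Markov: P[X ≥ 9] ≤ μ/a = (29/13)/9 = 29/117.
Numerically: ≈ 0.24786.
(Since a = 9 > μ = 2.23077, the bound 29/117 is < 1 and informative.)

P[X ≥ 9] ≤ 29/117 ≈ 0.24786.


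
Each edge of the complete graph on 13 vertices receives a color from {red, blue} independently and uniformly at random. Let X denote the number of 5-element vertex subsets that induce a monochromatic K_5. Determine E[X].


Let X = Σ_S X_S over the C(13, 5) = 1287 subsets S of size 5, where X_S = 1 if the K_5 on S is monochromatic.
For a fixed S, the K_5 on S has C(5, 2) = 10 edges. P[all 10 edges red] = (1/2)^10, and likewise for blue, so P[monochromatic] = 2·(1/2)^10 = 2^{1 − 10} = 1/512.
By linearity of expectation: E[X] = C(13, 5) · 2^{1 − 10} = 1287 · 1/512 = 1287/512.
Numerically: E[X] ≈ 2.5137.

E[X] = C(13,5)·2^(1−C(5,2)) = 1287/512 ≈ 2.5137.


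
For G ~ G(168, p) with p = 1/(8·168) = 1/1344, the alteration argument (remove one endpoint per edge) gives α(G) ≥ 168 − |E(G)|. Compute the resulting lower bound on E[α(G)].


E[|E(G)|] = C(168, 2)·p = 14028 · (1/1344) = 167/16.
E[α(G)] ≥ n − E[|E(G)|] = 168 − 167/16 = 2521/16.
Numerically: ≈ 157.562.
(This is only a lower bound; the true E[α(G)] may be larger.)

E[α(G)] ≥ 2521/16 ≈ 157.562.


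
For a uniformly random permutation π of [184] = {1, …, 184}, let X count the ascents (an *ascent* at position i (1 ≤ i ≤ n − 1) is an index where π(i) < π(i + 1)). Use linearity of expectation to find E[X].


Write X = Σ X_I over i = 1, …, 183, with X_I the indicator of one ascent.
There are 183 indicators.
For each fixed i, the pair (π(i), π(i+1)) is a uniformly random ordered pair of distinct values from {1, …, 184}; by symmetry P[π(i) < π(i+1)] = 1/2.
By linearity: E[X] = 183 · (1/2) = (184 − 1) · (1/2) = 183/2 ≈ 91.50000.

E[X] = 183/2 = 91.50000.


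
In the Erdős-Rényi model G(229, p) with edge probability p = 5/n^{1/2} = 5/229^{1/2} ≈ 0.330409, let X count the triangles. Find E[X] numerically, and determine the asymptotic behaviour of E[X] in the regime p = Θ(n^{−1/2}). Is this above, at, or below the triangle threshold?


Number of potential triangles: C(229, 3) = 1975354.
Each occurs with probability p³ ≈ (0.330409)³ ≈ 3.60708843e-02.
By linearity: E[X] = C(229, 3)·p³ ≈ 1975354 · 3.60708843e-02 ≈ 71252.765594.
Since α = 1/2 < 1, p = c/n^{1/2} ≫ 1/n is above the triangle threshold p ~ 1/n. Asymptotically E[X] ~ (c³/6)·n^{3(1−α)} = (5³/6)·n^{1.5} → ∞; triangles are abundant w.h.p.

E[X] ≈ 71252.765594; in regime p = Θ(1/n^{1/2}) E[X] diverges (above the triangle threshold p ~ 1/n).


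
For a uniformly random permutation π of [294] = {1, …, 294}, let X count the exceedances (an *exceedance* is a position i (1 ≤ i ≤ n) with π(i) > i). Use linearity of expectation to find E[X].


Write X = Σ_{i=1}^{294} X_i, where X_i = 1_{π(i) > i}.
For each fixed i, π(i) is uniform over {1, …, 294} (marginal of a uniform permutation), so P[π(i) > i] = (n − i)/n. Summing: Σ_{i=1}^{294} (n − i)/n = (0 + 1 + … + 293)/294 = 294(294 − 1)/(2·294) = (294 − 1)/2.
Hence E[X] = Σ_{i=1}^{294} (294 − i)/294 = 293/2 ≈ 146.500.

E[X] = 293/2 = 146.500.


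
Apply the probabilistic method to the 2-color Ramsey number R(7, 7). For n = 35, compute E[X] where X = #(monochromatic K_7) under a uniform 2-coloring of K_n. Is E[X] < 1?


E[X] = C(35, 7) · 2^{1 − 21} = 6724520 · 2^{−20} = 6724520/1048576.
As a reduced fraction: E[X] = 840565/131072 ≈ 6.4130020.
Is E[X] < 1? NO.
Since E[X] ≥ 1, the first-moment bound is inconclusive at n = 35; it does NOT by itself certify R(7, 7) > 35.

E[X] = 840565/131072 ≈ 6.4130020; E[X] ≥ 1; first-moment method inconclusive here.


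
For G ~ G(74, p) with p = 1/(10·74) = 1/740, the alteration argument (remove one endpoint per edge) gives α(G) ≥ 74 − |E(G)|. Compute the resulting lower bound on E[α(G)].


E[|E(G)|] = C(74, 2)·p = 2701 · (1/740) = 73/20.
E[α(G)] ≥ n − E[|E(G)|] = 74 − 73/20 = 1407/20.
Numerically: ≈ 70.350.
(This is only a lower bound; the true E[α(G)] may be larger.)

E[α(G)] ≥ 1407/20 ≈ 70.350.


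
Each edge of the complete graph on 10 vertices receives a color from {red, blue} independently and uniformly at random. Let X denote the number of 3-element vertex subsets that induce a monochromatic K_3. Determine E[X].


Let X = Σ_S X_S over the C(10, 3) = 120 subsets S of size 3, where X_S = 1 if the K_3 on S is monochromatic.
For a fixed S, the K_3 on S has C(3, 2) = 3 edges. P[all 3 edges red] = (1/2)^3, and likewise for blue, so P[monochromatic] = 2·(1/2)^3 = 2^{1 − 3} = 1/4.
By linearity of expectation: E[X] = C(10, 3) · 2^{1 − 3} = 120 · 1/4 = 30.
Numerically: E[X] ≈ 30.00000.

E[X] = C(10,3)·2^(1−C(3,2)) = 30 ≈ 30.00000.


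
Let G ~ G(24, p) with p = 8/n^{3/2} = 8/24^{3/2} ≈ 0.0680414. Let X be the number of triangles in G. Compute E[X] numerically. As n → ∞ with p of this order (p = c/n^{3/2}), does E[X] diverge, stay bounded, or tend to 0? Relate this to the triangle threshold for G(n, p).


Number of potential triangles: C(24, 3) = 2024.
Each occurs with probability p³ ≈ (0.0680414)³ ≈ 3.15006397e-04.
By linearity: E[X] = C(24, 3)·p³ ≈ 2024 · 3.15006397e-04 ≈ 0.637573.
Since α = 3/2 > 1, p = c/n^{3/2} = o(1/n) is below the triangle threshold p ~ 1/n. Asymptotically E[X] ~ (c³/6)·n^{3(1−α)} = (8³/6)·n^{-1.5} → 0, so by Markov's inequality G has no triangles w.h.p.

E[X] ≈ 0.637573; in regime p = Θ(1/n^{3/2}) E[X] tends to 0 (below the triangle threshold p ~ 1/n).


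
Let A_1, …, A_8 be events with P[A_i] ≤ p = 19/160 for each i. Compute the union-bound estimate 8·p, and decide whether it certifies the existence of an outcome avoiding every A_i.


Union bound: P[∪_{i=1}^{8} A_i] ≤ Σ_i P[A_i] ≤ 8·p = 8·(19/160) = 19/20.
Numerically: 19/20 ≈ 0.950000.
Is 19/20 < 1? YES.
Since P[∪ A_i] ≤ 19/20 < 1, the complement has P[∩ A_i^c] ≥ 1 − 19/20 = 1/20 > 0, so some outcome avoids every A_i.

8·p = 19/20 ≈ 0.950000; existence CERTIFIED by the union bound.


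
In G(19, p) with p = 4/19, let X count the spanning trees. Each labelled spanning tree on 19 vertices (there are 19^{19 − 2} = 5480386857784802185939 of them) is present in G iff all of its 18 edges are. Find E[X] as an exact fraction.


K_19 has 19^{19 − 2} = 5480386857784802185939 labelled spanning trees.
For each such spanning tree H, let X_H = 1 if all 18 edges of H are present in G. Then P[X_H = 1] = p^{18} = (4/19)^{18} = 68719476736/104127350297911241532841.
Summing the indicators: E[X] = Σ_H E[X_H] = 5480386857784802185939 · p^{18} = 5480386857784802185939 · 68719476736/104127350297911241532841 = 68719476736/19.
Numerically: E[X] ≈ 3.6168e+09.

E[X] = 5480386857784802185939 · (4/19)^{18} = 68719476736/19 ≈ 3.6168e+09.


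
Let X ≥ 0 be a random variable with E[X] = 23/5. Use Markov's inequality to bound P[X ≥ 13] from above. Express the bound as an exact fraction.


μ = E[X] = 23/5, a = 13.
Markov: P[X ≥ 13] ≤ μ/a = (23/5)/13 = 23/65.
Numerically: ≈ 0.3538.
(Since a = 13 > μ = 4.6000, the bound 23/65 is < 1 and informative.)

P[X ≥ 13] ≤ 23/65 ≈ 0.3538.


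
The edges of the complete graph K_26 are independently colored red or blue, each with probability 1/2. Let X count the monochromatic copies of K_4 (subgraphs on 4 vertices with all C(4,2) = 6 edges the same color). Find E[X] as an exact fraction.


Let X = Σ_S X_S over the C(26, 4) = 14950 subsets S of size 4, where X_S = 1 if the K_4 on S is monochromatic.
For a fixed S, the K_4 on S has C(4, 2) = 6 edges. P[all 6 edges red] = (1/2)^6, and likewise for blue, so P[monochromatic] = 2·(1/2)^6 = 2^{1 − 6} = 1/32.
By linearity: E[X] = C(26, 4) · 2^{1 − 6} = 14950 · 1/32 = 7475/16.
Numerically: E[X] ≈ 467.188.

E[X] = C(26,4)·2^(1−C(4,2)) = 7475/16 ≈ 467.188.


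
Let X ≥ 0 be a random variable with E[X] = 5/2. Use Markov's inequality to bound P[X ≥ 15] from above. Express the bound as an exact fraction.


μ = E[X] = 5/2, a = 15.
Markov: P[X ≥ 15] ≤ μ/a = (5/2)/15 = 1/6.
Numerically: ≈ 0.16667.
(Since a = 15 > μ = 2.50000, the bound 1/6 is < 1 and informative.)

P[X ≥ 15] ≤ 1/6 ≈ 0.16667.


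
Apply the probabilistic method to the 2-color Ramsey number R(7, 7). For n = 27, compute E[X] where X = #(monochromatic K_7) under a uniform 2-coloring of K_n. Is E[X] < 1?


E[X] = C(27, 7) · 2^{1 − 21} = 888030 · 2^{−20} = 888030/1048576.
As a reduced fraction: E[X] = 444015/524288 ≈ 0.8468914.
Is E[X] < 1? YES.
Since E[X] < 1, there exists a 2-coloring of K_{27} with no monochromatic K_7; hence R(7, 7) > 27.

E[X] = 444015/524288 ≈ 0.8468914; E[X] < 1, so R(7, 7) > 27.


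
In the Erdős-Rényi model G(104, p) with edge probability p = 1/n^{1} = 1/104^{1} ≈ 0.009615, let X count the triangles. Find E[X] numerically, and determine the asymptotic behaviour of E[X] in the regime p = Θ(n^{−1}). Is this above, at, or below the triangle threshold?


Number of potential triangles: C(104, 3) = 182104.
Each occurs with probability p³ ≈ (0.009615)³ ≈ 8.889964e-07.
By linearity: E[X] = C(104, 3)·p³ ≈ 182104 · 8.889964e-07 ≈ 0.1619.
Here α = 1, so p = 1/n is exactly at the triangle threshold p ~ 1/n. Asymptotically E[X] → c³/6 = 1³/6 = 1/6 ≈ 0.1667, a bounded constant. In this regime the triangle count is asymptotically Poisson(c³/6).

E[X] ≈ 0.1619; in regime p = Θ(1/n^{1}) E[X] stays bounded (at the triangle threshold p ~ 1/n).


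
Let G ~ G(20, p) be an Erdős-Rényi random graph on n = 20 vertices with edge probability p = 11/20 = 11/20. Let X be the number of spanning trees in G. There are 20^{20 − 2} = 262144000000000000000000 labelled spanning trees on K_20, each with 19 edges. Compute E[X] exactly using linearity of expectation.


K_20 has 20^{20 − 2} = 262144000000000000000000 labelled spanning trees.
For each such spanning tree H, let X_H = 1 if all 19 edges of H are present in G. Then P[X_H = 1] = p^{19} = (11/20)^{19} = 61159090448414546291/5242880000000000000000000.
By linearity: E[X] = Σ_H E[X_H] = 262144000000000000000000 · p^{19} = 262144000000000000000000 · 61159090448414546291/5242880000000000000000000 = 61159090448414546291/20.
Numerically: E[X] ≈ 3.05795e+18.

E[X] = 262144000000000000000000 · (11/20)^{19} = 61159090448414546291/20 ≈ 3.05795e+18.


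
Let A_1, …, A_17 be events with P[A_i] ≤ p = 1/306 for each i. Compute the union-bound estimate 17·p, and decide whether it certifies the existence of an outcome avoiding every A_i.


Union bound: P[∪_{i=1}^{17} A_i] ≤ Σ_i P[A_i] ≤ 17·p = 17·(1/306) = 1/18.
Numerically: 1/18 ≈ 0.05556.
Is 1/18 < 1? YES.
Since P[∪ A_i] ≤ 1/18 < 1, the complement has P[∩ A_i^c] ≥ 1 − 1/18 = 17/18 > 0, so some outcome avoids every A_i.

17·p = 1/18 ≈ 0.05556; existence CERTIFIED by the union bound.


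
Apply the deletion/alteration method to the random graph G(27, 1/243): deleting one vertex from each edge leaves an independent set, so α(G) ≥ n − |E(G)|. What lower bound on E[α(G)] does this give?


E[|E(G)|] = C(27, 2)·p = 351 · (1/243) = 13/9.
E[α(G)] ≥ n − E[|E(G)|] = 27 − 13/9 = 230/9.
Numerically: ≈ 25.5556.
(This is only a lower bound; the true E[α(G)] may be larger.)

E[α(G)] ≥ 230/9 ≈ 25.5556.


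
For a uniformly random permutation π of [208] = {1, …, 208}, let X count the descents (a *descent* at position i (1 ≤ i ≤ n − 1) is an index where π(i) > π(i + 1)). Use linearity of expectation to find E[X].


Write X = Σ X_I over i = 1, …, 207, with X_I the indicator of one descent.
There are 207 indicators.
For each fixed i, the pair (π(i), π(i+1)) is a uniformly random ordered pair of distinct values from {1, …, 208}; by symmetry P[π(i) > π(i+1)] = 1/2.
By linearity: E[X] = 207 · (1/2) = (208 − 1) · (1/2) = 207/2 ≈ 103.5000.

E[X] = 207/2 = 103.5000.


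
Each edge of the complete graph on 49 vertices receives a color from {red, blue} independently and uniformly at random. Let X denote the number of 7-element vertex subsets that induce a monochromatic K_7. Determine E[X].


Let X = Σ_S X_S over the C(49, 7) = 85900584 subsets S of size 7, where X_S = 1 if the K_7 on S is monochromatic.
For a fixed S, the K_7 on S has C(7, 2) = 21 edges. P[all 21 edges red] = (1/2)^21, and likewise for blue, so P[monochromatic] = 2·(1/2)^21 = 2^{1 − 21} = 1/1048576.
By linearity: E[X] = C(49, 7) · 2^{1 − 21} = 85900584 · 1/1048576 = 10737573/131072.
Numerically: E[X] ≈ 81.921.

E[X] = C(49,7)·2^(1−C(7,2)) = 10737573/131072 ≈ 81.921.


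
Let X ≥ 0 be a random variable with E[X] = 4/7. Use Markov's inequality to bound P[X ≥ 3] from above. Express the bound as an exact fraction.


μ = E[X] = 4/7, a = 3.
Markov: P[X ≥ 3] ≤ μ/a = (4/7)/3 = 4/21.
Numerically: ≈ 0.1905.
(Since a = 3 > μ = 0.5714, the bound 4/21 is < 1 and informative.)

P[X ≥ 3] ≤ 4/21 ≈ 0.1905.


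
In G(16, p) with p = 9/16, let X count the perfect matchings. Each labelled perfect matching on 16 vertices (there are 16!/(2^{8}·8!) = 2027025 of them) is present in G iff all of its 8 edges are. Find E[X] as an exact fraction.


K_16 has 16!/(2^{8}·8!) = 2027025 labelled perfect matchings.
For each such perfect matching H, let X_H = 1 if all 8 edges of H are present in G. Then P[X_H = 1] = p^{8} = (9/16)^{8} = 43046721/4294967296.
By linearity of expectation: E[X] = Σ_H E[X_H] = 2027025 · p^{8} = 2027025 · 43046721/4294967296 = 87256779635025/4294967296.
Numerically: E[X] ≈ 2.03e+04.

E[X] = 2027025 · (9/16)^{8} = 87256779635025/4294967296 ≈ 2.03e+04.


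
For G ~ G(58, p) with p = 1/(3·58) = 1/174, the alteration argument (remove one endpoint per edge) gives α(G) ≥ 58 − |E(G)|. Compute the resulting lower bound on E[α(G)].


E[|E(G)|] = C(58, 2)·p = 1653 · (1/174) = 19/2.
E[α(G)] ≥ n − E[|E(G)|] = 58 − 19/2 = 97/2.
Numerically: ≈ 48.5000.
(This is only a lower bound; the true E[α(G)] may be larger.)

E[α(G)] ≥ 97/2 ≈ 48.5000.


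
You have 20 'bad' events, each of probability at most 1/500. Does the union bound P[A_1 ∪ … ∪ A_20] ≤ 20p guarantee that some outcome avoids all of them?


Union bound: P[∪_{i=1}^{20} A_i] ≤ Σ_i P[A_i] ≤ 20·p = 20·(1/500) = 1/25.
Numerically: 1/25 ≈ 0.0400.
Is 1/25 < 1? YES.
Since P[∪ A_i] ≤ 1/25 < 1, the complement has P[∩ A_i^c] ≥ 1 − 1/25 = 24/25 > 0, so some outcome avoids every A_i.

20·p = 1/25 ≈ 0.0400; existence CERTIFIED by the union bound.


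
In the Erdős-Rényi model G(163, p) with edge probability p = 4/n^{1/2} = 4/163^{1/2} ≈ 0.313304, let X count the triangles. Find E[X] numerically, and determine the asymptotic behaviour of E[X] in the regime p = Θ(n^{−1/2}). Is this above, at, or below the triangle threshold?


Number of potential triangles: C(163, 3) = 708561.
Each occurs with probability p³ ≈ (0.313304)³ ≈ 3.07537845e-02.
By linearity: E[X] = C(163, 3)·p³ ≈ 708561 · 3.07537845e-02 ≈ 21790.932327.
Since α = 1/2 < 1, p = c/n^{1/2} ≫ 1/n is above the triangle threshold p ~ 1/n. Asymptotically E[X] ~ (c³/6)·n^{3(1−α)} = (4³/6)·n^{1.5} → ∞; triangles are abundant w.h.p.

E[X] ≈ 21790.932327; in regime p = Θ(1/n^{1/2}) E[X] diverges (above the triangle threshold p ~ 1/n).


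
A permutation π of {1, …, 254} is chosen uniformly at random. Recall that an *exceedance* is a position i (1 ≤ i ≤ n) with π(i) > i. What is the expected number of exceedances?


Write X = Σ_{i=1}^{254} X_i, where X_i = 1_{π(i) > i}.
For each fixed i, π(i) is uniform over {1, …, 254} (marginal of a uniform permutation), so P[π(i) > i] = (n − i)/n. Summing: Σ_{i=1}^{254} (n − i)/n = (0 + 1 + … + 253)/254 = 254(254 − 1)/(2·254) = (254 − 1)/2.
Hence E[X] = Σ_{i=1}^{254} (254 − i)/254 = 253/2 ≈ 126.50000.

E[X] = 253/2 = 126.50000.


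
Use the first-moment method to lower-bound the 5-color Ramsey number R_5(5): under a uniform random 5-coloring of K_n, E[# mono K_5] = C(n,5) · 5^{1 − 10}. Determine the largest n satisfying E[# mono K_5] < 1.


We need C(n, 5) · 5^{1 − 10} < 1, i.e. C(n, 5) < 5^{10 − 1} = 1953125.
Check values of n near the boundary:
  n = 47: C(47, 5) = 1533939; 1533939 < 1953125? YES
  n = 48: C(48, 5) = 1712304; 1712304 < 1953125? YES
  n = 49: C(49, 5) = 1906884; 1906884 < 1953125? YES
  n = 50: C(50, 5) = 2118760; 2118760 < 1953125? NO
The largest n with C(n, 5) < 1953125 is n = 49 (where E[X] = 1906884/1953125 ≈ 0.9763). Hence R_5(5) > 49, i.e. R_5(5) ≥ 50.

Largest n = 49; hence R_5(5) > 49.


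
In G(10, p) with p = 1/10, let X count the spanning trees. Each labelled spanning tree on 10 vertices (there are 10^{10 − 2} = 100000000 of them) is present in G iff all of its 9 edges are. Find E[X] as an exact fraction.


K_10 has 10^{10 − 2} = 100000000 labelled spanning trees.
For each such spanning tree H, let X_H = 1 if all 9 edges of H are present in G. Then P[X_H = 1] = p^{9} = (1/10)^{9} = 1/1000000000.
By linearity: E[X] = Σ_H E[X_H] = 100000000 · p^{9} = 100000000 · 1/1000000000 = 1/10.
Numerically: E[X] ≈ 0.1.

E[X] = 100000000 · (1/10)^{9} = 1/10 ≈ 0.1.


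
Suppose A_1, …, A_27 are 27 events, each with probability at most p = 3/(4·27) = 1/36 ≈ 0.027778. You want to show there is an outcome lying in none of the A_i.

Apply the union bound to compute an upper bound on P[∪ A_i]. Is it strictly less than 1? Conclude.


Union bound: P[∪_{i=1}^{27} A_i] ≤ Σ_i P[A_i] ≤ 27·p = 27·(1/36) = 3/4.
Numerically: 3/4 ≈ 0.750000.
Is 3/4 < 1? YES.
Since P[∪ A_i] ≤ 3/4 < 1, the complement has P[∩ A_i^c] ≥ 1 − 3/4 = 1/4 > 0, so some outcome avoids every A_i.

27·p = 3/4 ≈ 0.750000; existence CERTIFIED by the union bound.


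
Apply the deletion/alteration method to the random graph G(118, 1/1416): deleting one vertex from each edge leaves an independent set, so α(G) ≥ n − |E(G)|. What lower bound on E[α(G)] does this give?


E[|E(G)|] = C(118, 2)·p = 6903 · (1/1416) = 39/8.
E[α(G)] ≥ n − E[|E(G)|] = 118 − 39/8 = 905/8.
Numerically: ≈ 113.125.
(This is only a lower bound; the true E[α(G)] may be larger.)

E[α(G)] ≥ 905/8 ≈ 113.125.


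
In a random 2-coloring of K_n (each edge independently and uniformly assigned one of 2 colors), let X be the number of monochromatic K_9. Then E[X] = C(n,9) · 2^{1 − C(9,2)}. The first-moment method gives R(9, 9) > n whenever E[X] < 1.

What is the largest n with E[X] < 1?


We need C(n, 9) · 2^{1 − 36} < 1, i.e. C(n, 9) < 2^{36 − 1} = 34359738368.
Check values of n near the boundary:
  n = 62: C(62, 9) = 20286591270; 20286591270 < 34359738368? YES
  n = 63: C(63, 9) = 23667689815; 23667689815 < 34359738368? YES
  n = 64: C(64, 9) = 27540584512; 27540584512 < 34359738368? YES
  n = 65: C(65, 9) = 31966749880; 31966749880 < 34359738368? YES
  n = 66: C(66, 9) = 37014131440; 37014131440 < 34359738368? NO
  n = 67: C(67, 9) = 42757703560; 42757703560 < 34359738368? NO
  n = 68: C(68, 9) = 49280065120; 49280065120 < 34359738368? NO
The largest n with C(n, 9) < 34359738368 is n = 65 (where E[X] = 3995843735/4294967296 ≈ 0.93035). Hence R(9, 9) > 65, i.e. R(9, 9) ≥ 66.

Largest n = 65; hence R(9, 9) > 65.


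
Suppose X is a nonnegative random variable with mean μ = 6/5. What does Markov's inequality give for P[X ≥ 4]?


μ = E[X] = 6/5, a = 4.
Markov: P[X ≥ 4] ≤ μ/a = (6/5)/4 = 3/10.
Numerically: ≈ 0.300000.
(Since a = 4 > μ = 1.200000, the bound 3/10 is < 1 and informative.)

P[X ≥ 4] ≤ 3/10 ≈ 0.300000.
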